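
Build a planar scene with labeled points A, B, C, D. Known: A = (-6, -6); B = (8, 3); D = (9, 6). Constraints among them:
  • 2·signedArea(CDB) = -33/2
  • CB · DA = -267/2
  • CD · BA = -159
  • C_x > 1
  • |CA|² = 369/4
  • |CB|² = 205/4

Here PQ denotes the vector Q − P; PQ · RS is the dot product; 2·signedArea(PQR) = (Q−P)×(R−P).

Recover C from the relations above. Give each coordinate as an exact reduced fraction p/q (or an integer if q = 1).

1. C_x = 3/2  [CB · DA = -267/2 ∩ 2·signedArea(CDB) = -33/2]
2. C_y = 0  [CB · DA = -267/2 ∩ 2·signedArea(CDB) = -33/2]
   → C = (3/2, 0)

C = (3/2, 0)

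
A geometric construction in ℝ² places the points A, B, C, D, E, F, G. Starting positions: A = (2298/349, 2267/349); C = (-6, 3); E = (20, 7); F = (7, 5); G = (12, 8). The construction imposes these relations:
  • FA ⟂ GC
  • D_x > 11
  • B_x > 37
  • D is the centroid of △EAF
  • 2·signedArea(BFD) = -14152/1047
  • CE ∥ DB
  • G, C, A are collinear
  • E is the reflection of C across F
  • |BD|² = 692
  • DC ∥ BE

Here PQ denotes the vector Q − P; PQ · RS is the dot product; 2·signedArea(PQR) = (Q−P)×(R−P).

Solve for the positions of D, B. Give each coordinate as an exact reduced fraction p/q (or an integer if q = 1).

B = (12981/349, 10643/1047)
D = (3907/349, 6455/1047)

1. D_x = 3907/349  [D is the centroid of △EAF]
2. D_y = 6455/1047  [D is the centroid of △EAF]
   → D = (3907/349, 6455/1047)
3. B_x = 12981/349  [DC ∥ BE ∩ CE ∥ DB]
4. B_y = 10643/1047  [DC ∥ BE ∩ CE ∥ DB]
   → B = (12981/349, 10643/1047)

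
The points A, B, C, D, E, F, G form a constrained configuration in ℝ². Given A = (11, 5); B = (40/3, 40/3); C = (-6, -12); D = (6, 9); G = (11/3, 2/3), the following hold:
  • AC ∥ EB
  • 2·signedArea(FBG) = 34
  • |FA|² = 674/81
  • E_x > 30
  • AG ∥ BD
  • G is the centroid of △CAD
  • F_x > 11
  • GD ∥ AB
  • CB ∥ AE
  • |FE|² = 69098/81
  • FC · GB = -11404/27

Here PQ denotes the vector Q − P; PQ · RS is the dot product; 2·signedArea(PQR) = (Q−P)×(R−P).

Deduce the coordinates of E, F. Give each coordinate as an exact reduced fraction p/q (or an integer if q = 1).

E = (91/3, 91/3)
F = (106/9, 70/9)

1. E_x = 91/3  [AC ∥ EB ∩ CB ∥ AE]
2. E_y = 91/3  [AC ∥ EB ∩ CB ∥ AE]
   → E = (91/3, 91/3)
3. F_x = 106/9  [FC · GB = -11404/27 ∩ 2·signedArea(FBG) = 34]
4. F_y = 70/9  [FC · GB = -11404/27 ∩ 2·signedArea(FBG) = 34]
   → F = (106/9, 70/9)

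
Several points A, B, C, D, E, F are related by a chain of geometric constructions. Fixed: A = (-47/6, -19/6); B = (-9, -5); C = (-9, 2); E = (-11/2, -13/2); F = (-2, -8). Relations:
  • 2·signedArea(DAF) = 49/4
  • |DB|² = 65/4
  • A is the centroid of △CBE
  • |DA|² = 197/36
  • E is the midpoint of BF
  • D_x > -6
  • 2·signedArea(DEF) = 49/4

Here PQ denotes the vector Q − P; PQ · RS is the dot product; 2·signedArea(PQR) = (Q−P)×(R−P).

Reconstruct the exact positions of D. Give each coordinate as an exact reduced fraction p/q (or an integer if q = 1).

D = (-11/2, -3)

1. D_x = -11/2  [2·signedArea(DAF) = 49/4 ∩ 2·signedArea(DEF) = 49/4]
2. D_y = -3  [2·signedArea(DAF) = 49/4 ∩ 2·signedArea(DEF) = 49/4]
   → D = (-11/2, -3)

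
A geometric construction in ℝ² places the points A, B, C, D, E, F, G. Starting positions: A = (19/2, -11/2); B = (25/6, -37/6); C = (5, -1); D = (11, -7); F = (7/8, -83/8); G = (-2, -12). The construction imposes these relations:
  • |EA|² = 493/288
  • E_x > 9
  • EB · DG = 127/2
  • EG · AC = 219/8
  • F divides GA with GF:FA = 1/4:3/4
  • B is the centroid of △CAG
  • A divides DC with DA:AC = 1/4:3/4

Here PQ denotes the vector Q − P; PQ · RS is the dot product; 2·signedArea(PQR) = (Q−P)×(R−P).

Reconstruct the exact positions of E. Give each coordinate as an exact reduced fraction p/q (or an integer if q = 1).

E = (223/24, -163/24)

1. E_x = 223/24  [EB · DG = 127/2 ∩ EG · AC = 219/8]
2. E_y = -163/24  [EB · DG = 127/2 ∩ EG · AC = 219/8]
   → E = (223/24, -163/24)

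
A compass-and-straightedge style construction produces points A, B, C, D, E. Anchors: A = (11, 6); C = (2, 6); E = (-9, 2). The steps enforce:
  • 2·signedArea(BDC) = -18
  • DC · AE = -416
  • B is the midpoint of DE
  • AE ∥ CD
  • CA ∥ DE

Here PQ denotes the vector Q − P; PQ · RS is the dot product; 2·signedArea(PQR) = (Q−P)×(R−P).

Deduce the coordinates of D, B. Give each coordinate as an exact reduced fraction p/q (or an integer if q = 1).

B = (-27/2, 2)
D = (-18, 2)

1. D_x = -18  [CA ∥ DE ∩ AE ∥ CD]
2. D_y = 2  [CA ∥ DE ∩ AE ∥ CD]
   → D = (-18, 2)
3. B_x = -27/2  [B is the midpoint of DE]
4. B_y = 2  [B is the midpoint of DE]
   → B = (-27/2, 2)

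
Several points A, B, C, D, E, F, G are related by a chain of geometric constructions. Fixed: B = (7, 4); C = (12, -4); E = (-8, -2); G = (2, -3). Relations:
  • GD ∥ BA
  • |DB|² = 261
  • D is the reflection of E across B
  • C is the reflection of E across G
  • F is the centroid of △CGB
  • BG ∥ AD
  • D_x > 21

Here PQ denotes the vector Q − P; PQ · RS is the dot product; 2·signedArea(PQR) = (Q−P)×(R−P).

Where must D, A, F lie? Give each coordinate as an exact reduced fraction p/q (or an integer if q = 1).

1. D_x = 22  [D is the reflection of E across B]
2. D_y = 10  [D is the reflection of E across B]
   → D = (22, 10)
3. A_x = 27  [BG ∥ AD ∩ GD ∥ BA]
4. A_y = 17  [BG ∥ AD ∩ GD ∥ BA]
   → A = (27, 17)
5. F_x = 7  [F is the centroid of △CGB]
6. F_y = -1  [F is the centroid of △CGB]
   → F = (7, -1)

A = (27, 17)
D = (22, 10)
F = (7, -1)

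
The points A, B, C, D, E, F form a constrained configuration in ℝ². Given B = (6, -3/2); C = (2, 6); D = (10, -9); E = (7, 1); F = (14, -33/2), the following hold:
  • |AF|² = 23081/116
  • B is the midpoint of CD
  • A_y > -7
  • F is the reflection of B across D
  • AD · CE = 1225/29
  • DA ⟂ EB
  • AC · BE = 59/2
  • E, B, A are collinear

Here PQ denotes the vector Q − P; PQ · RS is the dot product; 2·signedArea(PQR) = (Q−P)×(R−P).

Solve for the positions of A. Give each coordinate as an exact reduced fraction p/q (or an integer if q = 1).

1. A_x = 115/29  [E, B, A are collinear ∩ DA ⟂ EB]
2. A_y = -191/29  [E, B, A are collinear ∩ DA ⟂ EB]
   → A = (115/29, -191/29)

A = (115/29, -191/29)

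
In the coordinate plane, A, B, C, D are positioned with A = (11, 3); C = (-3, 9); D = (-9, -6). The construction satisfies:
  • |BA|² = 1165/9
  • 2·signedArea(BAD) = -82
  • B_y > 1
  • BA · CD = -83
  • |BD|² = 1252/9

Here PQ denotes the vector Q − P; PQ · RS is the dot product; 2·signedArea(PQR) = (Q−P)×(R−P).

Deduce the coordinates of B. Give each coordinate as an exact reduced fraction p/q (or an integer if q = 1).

1. B_x = -1/3  [2·signedArea(BAD) = -82 ∩ BA · CD = -83]
2. B_y = 2  [2·signedArea(BAD) = -82 ∩ BA · CD = -83]
   → B = (-1/3, 2)

B = (-1/3, 2)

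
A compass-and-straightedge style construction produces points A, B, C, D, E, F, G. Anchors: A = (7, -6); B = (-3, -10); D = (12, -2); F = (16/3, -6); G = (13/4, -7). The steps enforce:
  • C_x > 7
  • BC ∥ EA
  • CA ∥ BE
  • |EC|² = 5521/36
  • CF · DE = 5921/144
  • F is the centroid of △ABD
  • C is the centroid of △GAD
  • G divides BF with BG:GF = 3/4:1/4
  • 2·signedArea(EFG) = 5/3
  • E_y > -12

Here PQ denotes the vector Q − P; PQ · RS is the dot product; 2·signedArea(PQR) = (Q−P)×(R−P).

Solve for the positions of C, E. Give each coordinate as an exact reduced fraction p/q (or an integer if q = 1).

C = (89/12, -5)
E = (-41/12, -11)

1. C_x = 89/12  [C is the centroid of △GAD]
2. C_y = -5  [C is the centroid of △GAD]
   → C = (89/12, -5)
3. E_x = -41/12  [BC ∥ EA ∩ CA ∥ BE]
4. E_y = -11  [BC ∥ EA ∩ CA ∥ BE]
   → E = (-41/12, -11)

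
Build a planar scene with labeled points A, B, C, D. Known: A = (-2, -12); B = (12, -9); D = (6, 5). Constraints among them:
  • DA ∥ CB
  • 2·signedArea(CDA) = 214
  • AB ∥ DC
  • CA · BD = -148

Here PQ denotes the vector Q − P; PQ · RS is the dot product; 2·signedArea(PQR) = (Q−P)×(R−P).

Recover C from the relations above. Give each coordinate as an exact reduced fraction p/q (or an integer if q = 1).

1. C_x = 20  [DA ∥ CB ∩ AB ∥ DC]
2. C_y = 8  [DA ∥ CB ∩ AB ∥ DC]
   → C = (20, 8)

C = (20, 8)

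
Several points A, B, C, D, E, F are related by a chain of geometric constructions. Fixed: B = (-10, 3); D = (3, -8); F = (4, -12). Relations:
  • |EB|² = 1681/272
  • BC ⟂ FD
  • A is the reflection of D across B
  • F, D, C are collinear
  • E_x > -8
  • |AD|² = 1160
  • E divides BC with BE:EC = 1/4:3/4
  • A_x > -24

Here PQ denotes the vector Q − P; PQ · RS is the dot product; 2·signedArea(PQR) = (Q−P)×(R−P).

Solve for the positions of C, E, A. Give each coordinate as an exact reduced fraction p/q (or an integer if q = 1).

A = (-23, 14)
C = (-6/17, 92/17)
E = (-129/17, 245/68)

1. C_x = -6/17  [F, D, C are collinear ∩ BC ⟂ FD]
2. C_y = 92/17  [F, D, C are collinear ∩ BC ⟂ FD]
   → C = (-6/17, 92/17)
3. E_x = -129/17  [E divides BC with BE:EC = 1/4:3/4]
4. E_y = 245/68  [E divides BC with BE:EC = 1/4:3/4]
   → E = (-129/17, 245/68)
5. A_x = -23  [A is the reflection of D across B]
6. A_y = 14  [A is the reflection of D across B]
   → A = (-23, 14)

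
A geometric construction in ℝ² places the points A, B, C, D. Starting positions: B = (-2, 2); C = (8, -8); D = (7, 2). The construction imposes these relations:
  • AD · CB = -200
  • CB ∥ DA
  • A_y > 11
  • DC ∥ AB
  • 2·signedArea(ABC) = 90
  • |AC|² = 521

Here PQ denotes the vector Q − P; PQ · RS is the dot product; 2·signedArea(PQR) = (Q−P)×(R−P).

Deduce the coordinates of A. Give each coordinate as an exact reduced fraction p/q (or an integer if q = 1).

A = (-3, 12)

1. A_x = -3  [DC ∥ AB ∩ CB ∥ DA]
2. A_y = 12  [DC ∥ AB ∩ CB ∥ DA]
   → A = (-3, 12)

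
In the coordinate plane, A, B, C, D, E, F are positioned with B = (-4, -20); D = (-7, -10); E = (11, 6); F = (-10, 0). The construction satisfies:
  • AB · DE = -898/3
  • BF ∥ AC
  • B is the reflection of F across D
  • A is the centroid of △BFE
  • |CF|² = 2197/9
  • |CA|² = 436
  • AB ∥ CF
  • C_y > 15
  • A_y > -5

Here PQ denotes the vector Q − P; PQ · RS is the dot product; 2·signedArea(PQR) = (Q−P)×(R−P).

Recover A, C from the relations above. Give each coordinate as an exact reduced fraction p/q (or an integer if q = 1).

A = (-1, -14/3)
C = (-7, 46/3)

1. A_x = -1  [A is the centroid of △BFE]
2. A_y = -14/3  [A is the centroid of △BFE]
   → A = (-1, -14/3)
3. C_x = -7  [AB ∥ CF ∩ BF ∥ AC]
4. C_y = 46/3  [AB ∥ CF ∩ BF ∥ AC]
   → C = (-7, 46/3)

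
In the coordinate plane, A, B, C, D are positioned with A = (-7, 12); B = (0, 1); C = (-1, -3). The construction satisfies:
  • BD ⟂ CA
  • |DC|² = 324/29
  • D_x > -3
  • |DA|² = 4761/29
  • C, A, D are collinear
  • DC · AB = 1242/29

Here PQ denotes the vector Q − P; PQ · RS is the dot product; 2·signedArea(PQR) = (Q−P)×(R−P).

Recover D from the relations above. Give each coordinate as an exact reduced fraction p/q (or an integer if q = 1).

D = (-65/29, 3/29)

1. D_x = -65/29  [C, A, D are collinear ∩ BD ⟂ CA]
2. D_y = 3/29  [C, A, D are collinear ∩ BD ⟂ CA]
   → D = (-65/29, 3/29)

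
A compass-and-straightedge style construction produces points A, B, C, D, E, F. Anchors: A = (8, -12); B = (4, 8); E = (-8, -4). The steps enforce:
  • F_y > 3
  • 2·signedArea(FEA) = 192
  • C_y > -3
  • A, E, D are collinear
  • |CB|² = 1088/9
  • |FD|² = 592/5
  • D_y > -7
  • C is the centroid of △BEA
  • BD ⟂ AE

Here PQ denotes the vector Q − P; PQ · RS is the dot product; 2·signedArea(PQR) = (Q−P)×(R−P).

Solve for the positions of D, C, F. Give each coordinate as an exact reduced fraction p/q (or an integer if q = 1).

C = (4/3, -8/3)
D = (-16/5, -32/5)
F = (0, 4)

1. D_x = -16/5  [A, E, D are collinear ∩ BD ⟂ AE]
2. D_y = -32/5  [A, E, D are collinear ∩ BD ⟂ AE]
   → D = (-16/5, -32/5)
3. C_x = 4/3  [C is the centroid of △BEA]
4. C_y = -8/3  [C is the centroid of △BEA]
   → C = (4/3, -8/3)
5. F_x = 0  [line 8·x + 16·y + -64 = 0 ∩ |FD|² = 592/5]
6. F_y = 4  [line 8·x + 16·y + -64 = 0 ∩ |FD|² = 592/5]
   → F = (0, 4)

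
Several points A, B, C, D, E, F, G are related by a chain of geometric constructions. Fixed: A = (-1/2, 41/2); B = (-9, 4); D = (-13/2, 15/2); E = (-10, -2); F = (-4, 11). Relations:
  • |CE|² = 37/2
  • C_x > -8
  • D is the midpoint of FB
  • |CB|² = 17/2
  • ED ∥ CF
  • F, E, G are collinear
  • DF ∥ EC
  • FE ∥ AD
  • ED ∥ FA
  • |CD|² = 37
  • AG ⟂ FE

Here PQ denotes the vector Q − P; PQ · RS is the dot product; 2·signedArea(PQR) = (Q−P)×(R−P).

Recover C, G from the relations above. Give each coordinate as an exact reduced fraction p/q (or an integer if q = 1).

1. C_x = -15/2  [ED ∥ CF ∩ DF ∥ EC]
2. C_y = 3/2  [ED ∥ CF ∩ DF ∥ EC]
   → C = (-15/2, 3/2)
3. G_x = 47/205  [F, E, G are collinear ∩ AG ⟂ FE]
4. G_y = 8267/410  [F, E, G are collinear ∩ AG ⟂ FE]
   → G = (47/205, 8267/410)

C = (-15/2, 3/2)
G = (47/205, 8267/410)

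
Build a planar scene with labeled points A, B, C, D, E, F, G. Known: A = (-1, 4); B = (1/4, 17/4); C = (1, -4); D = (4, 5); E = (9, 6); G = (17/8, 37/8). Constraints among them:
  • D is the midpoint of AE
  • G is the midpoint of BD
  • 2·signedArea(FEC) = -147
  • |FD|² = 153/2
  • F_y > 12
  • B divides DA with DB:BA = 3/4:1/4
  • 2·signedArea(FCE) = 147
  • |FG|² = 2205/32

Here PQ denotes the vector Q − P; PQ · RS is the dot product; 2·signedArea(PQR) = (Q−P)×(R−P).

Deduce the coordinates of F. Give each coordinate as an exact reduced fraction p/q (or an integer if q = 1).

F = (-1/2, 25/2)

1. F_x = -1/2  [line 10·x + -8·y + 105 = 0 ∩ |FD|² = 153/2]
2. F_y = 25/2  [line 10·x + -8·y + 105 = 0 ∩ |FD|² = 153/2]
   → F = (-1/2, 25/2)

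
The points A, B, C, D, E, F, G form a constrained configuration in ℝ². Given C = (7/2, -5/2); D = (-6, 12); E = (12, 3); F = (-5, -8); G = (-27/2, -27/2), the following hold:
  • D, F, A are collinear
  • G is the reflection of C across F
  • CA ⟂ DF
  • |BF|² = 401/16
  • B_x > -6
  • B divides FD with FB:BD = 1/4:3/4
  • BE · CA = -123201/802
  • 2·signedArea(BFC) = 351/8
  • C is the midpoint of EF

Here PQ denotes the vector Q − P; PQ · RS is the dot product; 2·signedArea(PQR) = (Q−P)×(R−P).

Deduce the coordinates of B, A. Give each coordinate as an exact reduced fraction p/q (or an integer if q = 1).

A = (-4213/802, -1178/401)
B = (-21/4, -3)

1. B_x = -21/4  [B divides FD with FB:BD = 1/4:3/4]
2. B_y = -3  [B divides FD with FB:BD = 1/4:3/4]
   → B = (-21/4, -3)
3. A_x = -4213/802  [D, F, A are collinear ∩ CA ⟂ DF]
4. A_y = -1178/401  [D, F, A are collinear ∩ CA ⟂ DF]
   → A = (-4213/802, -1178/401)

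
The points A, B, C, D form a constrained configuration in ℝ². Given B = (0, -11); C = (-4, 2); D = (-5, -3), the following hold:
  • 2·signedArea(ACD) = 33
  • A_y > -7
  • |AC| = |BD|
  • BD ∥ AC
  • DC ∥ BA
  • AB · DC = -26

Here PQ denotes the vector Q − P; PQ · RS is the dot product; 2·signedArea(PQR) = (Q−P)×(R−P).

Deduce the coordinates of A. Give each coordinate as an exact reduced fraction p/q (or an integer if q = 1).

A = (1, -6)

1. A_x = 1  [BD ∥ AC ∩ DC ∥ BA]
2. A_y = -6  [BD ∥ AC ∩ DC ∥ BA]
   → A = (1, -6)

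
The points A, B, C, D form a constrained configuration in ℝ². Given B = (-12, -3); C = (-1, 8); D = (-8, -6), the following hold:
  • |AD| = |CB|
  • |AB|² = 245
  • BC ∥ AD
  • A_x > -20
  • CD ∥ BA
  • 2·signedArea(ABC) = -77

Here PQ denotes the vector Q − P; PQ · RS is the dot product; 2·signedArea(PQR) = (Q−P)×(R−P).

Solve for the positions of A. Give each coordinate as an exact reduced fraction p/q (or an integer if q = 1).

1. A_x = -19  [BC ∥ AD ∩ CD ∥ BA]
2. A_y = -17  [BC ∥ AD ∩ CD ∥ BA]
   → A = (-19, -17)

A = (-19, -17)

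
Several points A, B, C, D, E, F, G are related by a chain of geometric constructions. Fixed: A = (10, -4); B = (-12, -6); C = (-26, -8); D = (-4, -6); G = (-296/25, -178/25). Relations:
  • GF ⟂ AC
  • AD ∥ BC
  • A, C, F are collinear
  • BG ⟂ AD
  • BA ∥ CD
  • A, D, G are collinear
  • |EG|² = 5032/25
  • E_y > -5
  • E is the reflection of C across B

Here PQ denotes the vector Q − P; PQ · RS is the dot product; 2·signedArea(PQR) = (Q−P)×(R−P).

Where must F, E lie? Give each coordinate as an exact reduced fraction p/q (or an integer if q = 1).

E = (2, -4)
F = (-12214/1025, -6596/1025)

1. F_x = -12214/1025  [A, C, F are collinear ∩ GF ⟂ AC]
2. F_y = -6596/1025  [A, C, F are collinear ∩ GF ⟂ AC]
   → F = (-12214/1025, -6596/1025)
3. E_x = 2  [E is the reflection of C across B]
4. E_y = -4  [E is the reflection of C across B]
   → E = (2, -4)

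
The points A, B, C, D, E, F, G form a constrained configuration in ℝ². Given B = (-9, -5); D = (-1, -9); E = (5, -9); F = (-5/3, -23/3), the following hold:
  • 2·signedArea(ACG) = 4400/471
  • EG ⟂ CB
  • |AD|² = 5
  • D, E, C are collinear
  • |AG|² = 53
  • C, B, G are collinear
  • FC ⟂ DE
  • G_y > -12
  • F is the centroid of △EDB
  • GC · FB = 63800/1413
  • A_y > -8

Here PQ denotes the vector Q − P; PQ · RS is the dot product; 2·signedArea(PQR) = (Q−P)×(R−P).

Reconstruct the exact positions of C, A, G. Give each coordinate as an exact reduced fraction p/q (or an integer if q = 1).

1. C_x = -5/3  [D, E, C are collinear ∩ FC ⟂ DE]
2. C_y = -9  [D, E, C are collinear ∩ FC ⟂ DE]
   → C = (-5/3, -9)
3. G_x = 545/157  [C, B, G are collinear ∩ EG ⟂ CB]
4. G_y = -1853/157  [C, B, G are collinear ∩ EG ⟂ CB]
   → G = (545/157, -1853/157)
5. A_x = -2  [line 440/157·x + 2420/471·y + 19580/471 = 0 ∩ |AD|² = 5]
6. A_y = -7  [line 440/157·x + 2420/471·y + 19580/471 = 0 ∩ |AD|² = 5]
   → A = (-2, -7)

A = (-2, -7)
C = (-5/3, -9)
G = (545/157, -1853/157)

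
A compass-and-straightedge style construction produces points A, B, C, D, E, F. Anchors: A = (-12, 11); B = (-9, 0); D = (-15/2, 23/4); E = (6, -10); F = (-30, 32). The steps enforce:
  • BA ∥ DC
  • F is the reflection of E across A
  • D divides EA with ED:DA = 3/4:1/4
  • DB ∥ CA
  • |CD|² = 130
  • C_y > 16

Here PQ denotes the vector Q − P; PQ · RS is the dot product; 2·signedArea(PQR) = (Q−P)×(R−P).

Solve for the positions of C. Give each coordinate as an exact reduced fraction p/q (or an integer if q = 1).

1. C_x = -21/2  [DB ∥ CA ∩ BA ∥ DC]
2. C_y = 67/4  [DB ∥ CA ∩ BA ∥ DC]
   → C = (-21/2, 67/4)

C = (-21/2, 67/4)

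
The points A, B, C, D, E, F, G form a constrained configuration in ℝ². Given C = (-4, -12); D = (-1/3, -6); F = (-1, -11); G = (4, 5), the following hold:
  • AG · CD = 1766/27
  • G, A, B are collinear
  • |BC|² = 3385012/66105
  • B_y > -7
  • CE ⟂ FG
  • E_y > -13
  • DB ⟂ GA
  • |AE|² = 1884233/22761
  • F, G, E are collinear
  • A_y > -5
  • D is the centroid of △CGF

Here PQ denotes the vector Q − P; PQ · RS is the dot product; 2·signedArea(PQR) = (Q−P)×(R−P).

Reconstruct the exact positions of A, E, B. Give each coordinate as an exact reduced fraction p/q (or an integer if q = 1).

A = (8/9, -4)
B = (3104/22035, -45274/7345)
E = (-436/281, -3587/281)

1. E_x = -436/281  [F, G, E are collinear ∩ CE ⟂ FG]
2. E_y = -3587/281  [F, G, E are collinear ∩ CE ⟂ FG]
   → E = (-436/281, -3587/281)
3. A_x = 8/9  [line -11/3·x + -6·y + -560/27 = 0 ∩ |AE|² = 1884233/22761]
4. A_y = -4  [line -11/3·x + -6·y + -560/27 = 0 ∩ |AE|² = 1884233/22761]
   → A = (8/9, -4)
5. B_x = 3104/22035  [G, A, B are collinear ∩ DB ⟂ GA]
6. B_y = -45274/7345  [G, A, B are collinear ∩ DB ⟂ GA]
   → B = (3104/22035, -45274/7345)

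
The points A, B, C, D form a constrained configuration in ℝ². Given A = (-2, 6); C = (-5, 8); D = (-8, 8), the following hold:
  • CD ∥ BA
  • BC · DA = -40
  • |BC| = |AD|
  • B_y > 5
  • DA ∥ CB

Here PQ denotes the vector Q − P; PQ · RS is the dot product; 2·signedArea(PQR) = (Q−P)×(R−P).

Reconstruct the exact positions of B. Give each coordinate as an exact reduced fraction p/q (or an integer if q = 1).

B = (1, 6)

1. B_x = 1  [CD ∥ BA ∩ DA ∥ CB]
2. B_y = 6  [CD ∥ BA ∩ DA ∥ CB]
   → B = (1, 6)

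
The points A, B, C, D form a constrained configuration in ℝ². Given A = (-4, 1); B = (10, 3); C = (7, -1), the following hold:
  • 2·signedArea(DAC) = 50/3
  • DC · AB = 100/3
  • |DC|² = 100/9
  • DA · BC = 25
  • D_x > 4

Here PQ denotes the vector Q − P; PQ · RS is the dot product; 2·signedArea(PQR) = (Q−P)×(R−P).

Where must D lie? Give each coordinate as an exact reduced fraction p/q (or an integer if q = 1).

D = (13/3, 1)

1. D_x = 13/3  [DA · BC = 25 ∩ 2·signedArea(DAC) = 50/3]
2. D_y = 1  [DA · BC = 25 ∩ 2·signedArea(DAC) = 50/3]
   → D = (13/3, 1)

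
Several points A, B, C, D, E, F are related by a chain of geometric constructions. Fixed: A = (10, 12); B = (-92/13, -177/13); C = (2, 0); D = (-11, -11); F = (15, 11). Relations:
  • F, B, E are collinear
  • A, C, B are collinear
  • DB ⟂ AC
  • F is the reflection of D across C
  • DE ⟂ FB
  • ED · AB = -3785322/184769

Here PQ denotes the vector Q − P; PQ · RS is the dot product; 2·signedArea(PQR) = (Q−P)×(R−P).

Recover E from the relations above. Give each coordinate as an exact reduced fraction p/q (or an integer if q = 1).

1. E_x = -1390539/184769  [F, B, E are collinear ∩ DE ⟂ FB]
2. E_y = -2608181/184769  [F, B, E are collinear ∩ DE ⟂ FB]
   → E = (-1390539/184769, -2608181/184769)

E = (-1390539/184769, -2608181/184769)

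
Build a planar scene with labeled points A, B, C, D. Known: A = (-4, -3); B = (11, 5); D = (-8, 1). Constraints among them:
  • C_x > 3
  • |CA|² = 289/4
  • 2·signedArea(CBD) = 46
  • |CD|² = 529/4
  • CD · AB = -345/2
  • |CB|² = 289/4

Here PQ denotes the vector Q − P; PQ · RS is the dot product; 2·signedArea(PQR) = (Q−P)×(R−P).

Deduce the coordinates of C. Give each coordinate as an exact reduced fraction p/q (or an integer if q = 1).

C = (7/2, 1)

1. C_x = 7/2  [2·signedArea(CBD) = 46 ∩ CD · AB = -345/2]
2. C_y = 1  [2·signedArea(CBD) = 46 ∩ CD · AB = -345/2]
   → C = (7/2, 1)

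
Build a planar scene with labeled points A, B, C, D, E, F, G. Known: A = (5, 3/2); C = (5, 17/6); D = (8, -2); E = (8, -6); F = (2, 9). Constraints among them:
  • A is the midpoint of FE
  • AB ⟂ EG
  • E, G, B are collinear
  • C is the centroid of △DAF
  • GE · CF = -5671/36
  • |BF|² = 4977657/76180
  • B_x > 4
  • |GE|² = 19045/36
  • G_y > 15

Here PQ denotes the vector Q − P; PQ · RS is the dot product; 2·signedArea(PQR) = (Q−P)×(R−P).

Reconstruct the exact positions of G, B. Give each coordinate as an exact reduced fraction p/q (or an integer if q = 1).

1. G_x = -1  [line 3·x + -37/6·y + 3475/36 = 0 ∩ |GE|² = 19045/36]
2. G_y = 91/6  [line 3·x + -37/6·y + 3475/36 = 0 ∩ |GE|² = 19045/36]
   → G = (-1, 91/6)
3. B_x = 92177/19045  [E, G, B are collinear ∩ AB ⟂ EG]
4. B_y = 54543/38090  [E, G, B are collinear ∩ AB ⟂ EG]
   → B = (92177/19045, 54543/38090)

B = (92177/19045, 54543/38090)
G = (-1, 91/6)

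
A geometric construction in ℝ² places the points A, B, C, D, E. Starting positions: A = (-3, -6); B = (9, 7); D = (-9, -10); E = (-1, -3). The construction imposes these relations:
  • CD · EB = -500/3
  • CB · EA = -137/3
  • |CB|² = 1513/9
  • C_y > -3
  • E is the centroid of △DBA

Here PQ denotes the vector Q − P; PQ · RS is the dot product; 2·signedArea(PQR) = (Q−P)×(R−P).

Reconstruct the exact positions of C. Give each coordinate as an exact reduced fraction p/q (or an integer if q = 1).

C = (-1/3, -2)

1. C_x = -1/3  [CD · EB = -500/3 ∩ CB · EA = -137/3]
2. C_y = -2  [CD · EB = -500/3 ∩ CB · EA = -137/3]
   → C = (-1/3, -2)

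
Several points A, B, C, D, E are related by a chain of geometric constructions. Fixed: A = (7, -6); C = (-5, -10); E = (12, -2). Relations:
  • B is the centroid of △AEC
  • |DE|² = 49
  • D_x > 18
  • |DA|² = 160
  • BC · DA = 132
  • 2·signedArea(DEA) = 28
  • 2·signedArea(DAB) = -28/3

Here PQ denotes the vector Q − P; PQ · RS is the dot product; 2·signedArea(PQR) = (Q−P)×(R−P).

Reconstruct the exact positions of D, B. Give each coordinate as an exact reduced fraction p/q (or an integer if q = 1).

1. D_x = 19  [line 4·x + -5·y + -86 = 0 ∩ |DA|² = 160]
2. D_y = -2  [line 4·x + -5·y + -86 = 0 ∩ |DA|² = 160]
   → D = (19, -2)
3. B_x = 14/3  [2·signedArea(DAB) = -28/3 ∩ B is the centroid of △AEC]
4. B_y = -6  [2·signedArea(DAB) = -28/3 ∩ B is the centroid of △AEC]
   → B = (14/3, -6)

B = (14/3, -6)
D = (19, -2)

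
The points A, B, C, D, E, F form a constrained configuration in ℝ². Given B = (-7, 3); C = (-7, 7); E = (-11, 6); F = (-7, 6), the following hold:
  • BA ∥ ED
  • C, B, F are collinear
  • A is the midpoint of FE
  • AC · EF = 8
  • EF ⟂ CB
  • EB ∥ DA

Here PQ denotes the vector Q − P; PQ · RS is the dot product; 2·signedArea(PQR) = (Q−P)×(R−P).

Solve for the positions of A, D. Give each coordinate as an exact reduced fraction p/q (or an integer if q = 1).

1. A_x = -9  [A is the midpoint of FE]
2. A_y = 6  [A is the midpoint of FE]
   → A = (-9, 6)
3. D_x = -13  [EB ∥ DA ∩ BA ∥ ED]
4. D_y = 9  [EB ∥ DA ∩ BA ∥ ED]
   → D = (-13, 9)

A = (-9, 6)
D = (-13, 9)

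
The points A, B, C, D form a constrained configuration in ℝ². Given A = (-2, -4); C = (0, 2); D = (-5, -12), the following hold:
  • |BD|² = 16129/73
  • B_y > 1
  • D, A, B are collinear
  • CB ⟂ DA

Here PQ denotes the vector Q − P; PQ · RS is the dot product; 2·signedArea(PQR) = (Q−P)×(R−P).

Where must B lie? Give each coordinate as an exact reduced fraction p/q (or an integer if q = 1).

B = (16/73, 140/73)

1. B_x = 16/73  [D, A, B are collinear ∩ CB ⟂ DA]
2. B_y = 140/73  [D, A, B are collinear ∩ CB ⟂ DA]
   → B = (16/73, 140/73)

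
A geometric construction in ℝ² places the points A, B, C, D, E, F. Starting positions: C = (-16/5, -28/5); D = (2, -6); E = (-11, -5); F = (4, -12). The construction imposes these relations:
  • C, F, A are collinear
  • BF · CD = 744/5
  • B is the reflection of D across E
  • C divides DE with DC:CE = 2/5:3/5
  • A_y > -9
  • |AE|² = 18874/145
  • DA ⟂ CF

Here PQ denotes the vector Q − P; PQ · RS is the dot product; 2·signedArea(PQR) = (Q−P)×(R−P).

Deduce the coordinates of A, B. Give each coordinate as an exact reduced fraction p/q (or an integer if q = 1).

A = (-14/145, -1212/145)
B = (-24, -4)

1. A_x = -14/145  [C, F, A are collinear ∩ DA ⟂ CF]
2. A_y = -1212/145  [C, F, A are collinear ∩ DA ⟂ CF]
   → A = (-14/145, -1212/145)
3. B_x = -24  [B is the reflection of D across E]
4. B_y = -4  [B is the reflection of D across E]
   → B = (-24, -4)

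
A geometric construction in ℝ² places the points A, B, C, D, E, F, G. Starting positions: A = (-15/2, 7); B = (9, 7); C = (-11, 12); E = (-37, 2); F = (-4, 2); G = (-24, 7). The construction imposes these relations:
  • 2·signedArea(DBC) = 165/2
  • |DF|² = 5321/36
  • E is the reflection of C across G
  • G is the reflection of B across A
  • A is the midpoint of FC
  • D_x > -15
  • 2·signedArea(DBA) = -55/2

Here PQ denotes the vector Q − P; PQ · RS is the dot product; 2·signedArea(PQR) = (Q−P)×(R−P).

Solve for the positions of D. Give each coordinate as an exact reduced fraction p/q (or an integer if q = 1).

1. D_x = -85/6  [2·signedArea(DBA) = -55/2 ∩ 2·signedArea(DBC) = 165/2]
2. D_y = 26/3  [2·signedArea(DBA) = -55/2 ∩ 2·signedArea(DBC) = 165/2]
   → D = (-85/6, 26/3)

D = (-85/6, 26/3)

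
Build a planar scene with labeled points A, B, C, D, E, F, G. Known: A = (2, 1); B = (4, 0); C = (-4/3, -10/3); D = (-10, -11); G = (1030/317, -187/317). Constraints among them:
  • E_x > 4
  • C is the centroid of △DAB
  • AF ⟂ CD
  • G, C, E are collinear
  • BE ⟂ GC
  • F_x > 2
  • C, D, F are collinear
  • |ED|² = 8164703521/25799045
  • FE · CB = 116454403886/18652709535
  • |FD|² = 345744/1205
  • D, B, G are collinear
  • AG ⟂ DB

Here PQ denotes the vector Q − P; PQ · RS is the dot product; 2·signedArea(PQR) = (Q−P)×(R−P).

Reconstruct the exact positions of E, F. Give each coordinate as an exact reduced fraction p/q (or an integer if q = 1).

E = (104792888/25799045, -2667096/25799045)
F = (3238/1205, 269/1205)

1. E_x = 104792888/25799045  [G, C, E are collinear ∩ BE ⟂ GC]
2. E_y = -2667096/25799045  [G, C, E are collinear ∩ BE ⟂ GC]
   → E = (104792888/25799045, -2667096/25799045)
3. F_x = 3238/1205  [C, D, F are collinear ∩ AF ⟂ CD]
4. F_y = 269/1205  [C, D, F are collinear ∩ AF ⟂ CD]
   → F = (3238/1205, 269/1205)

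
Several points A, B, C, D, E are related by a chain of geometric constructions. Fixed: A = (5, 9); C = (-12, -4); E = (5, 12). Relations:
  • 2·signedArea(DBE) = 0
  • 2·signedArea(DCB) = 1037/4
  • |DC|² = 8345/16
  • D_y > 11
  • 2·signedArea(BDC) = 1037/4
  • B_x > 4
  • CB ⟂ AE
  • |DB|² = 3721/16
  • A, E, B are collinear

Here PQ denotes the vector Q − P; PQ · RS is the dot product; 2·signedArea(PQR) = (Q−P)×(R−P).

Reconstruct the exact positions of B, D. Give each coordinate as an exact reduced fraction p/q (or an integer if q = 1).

1. B_x = 5  [A, E, B are collinear ∩ CB ⟂ AE]
2. B_y = -4  [A, E, B are collinear ∩ CB ⟂ AE]
   → B = (5, -4)
3. D_x = 5  [2·signedArea(DBE) = 0 ∩ 2·signedArea(BDC) = 1037/4]
4. D_y = 45/4  [2·signedArea(DBE) = 0 ∩ 2·signedArea(BDC) = 1037/4]
   → D = (5, 45/4)

B = (5, -4)
D = (5, 45/4)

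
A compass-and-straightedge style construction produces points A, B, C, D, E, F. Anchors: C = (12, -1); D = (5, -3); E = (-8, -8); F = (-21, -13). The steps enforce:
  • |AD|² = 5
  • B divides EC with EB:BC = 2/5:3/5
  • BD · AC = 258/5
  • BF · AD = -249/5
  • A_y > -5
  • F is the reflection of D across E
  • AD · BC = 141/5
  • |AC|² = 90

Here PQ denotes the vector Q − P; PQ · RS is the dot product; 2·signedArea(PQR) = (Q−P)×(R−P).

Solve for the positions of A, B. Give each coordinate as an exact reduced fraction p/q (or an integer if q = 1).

1. B_x = 0  [B divides EC with EB:BC = 2/5:3/5]
2. B_y = -26/5  [B divides EC with EB:BC = 2/5:3/5]
   → B = (0, -26/5)
3. A_x = 3  [AD · BC = 141/5 ∩ BF · AD = -249/5]
4. A_y = -4  [AD · BC = 141/5 ∩ BF · AD = -249/5]
   → A = (3, -4)

A = (3, -4)
B = (0, -26/5)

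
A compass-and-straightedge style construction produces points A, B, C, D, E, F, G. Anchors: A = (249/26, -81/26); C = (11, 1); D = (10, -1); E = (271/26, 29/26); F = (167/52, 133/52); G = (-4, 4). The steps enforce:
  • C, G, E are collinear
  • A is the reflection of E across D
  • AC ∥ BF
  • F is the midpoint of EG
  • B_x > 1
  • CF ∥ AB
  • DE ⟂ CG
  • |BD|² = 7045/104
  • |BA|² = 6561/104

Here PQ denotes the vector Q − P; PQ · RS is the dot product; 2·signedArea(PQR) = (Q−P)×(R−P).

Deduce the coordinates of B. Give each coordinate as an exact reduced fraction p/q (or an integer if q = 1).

1. B_x = 93/52  [AC ∥ BF ∩ CF ∥ AB]
2. B_y = -81/52  [AC ∥ BF ∩ CF ∥ AB]
   → B = (93/52, -81/52)

B = (93/52, -81/52)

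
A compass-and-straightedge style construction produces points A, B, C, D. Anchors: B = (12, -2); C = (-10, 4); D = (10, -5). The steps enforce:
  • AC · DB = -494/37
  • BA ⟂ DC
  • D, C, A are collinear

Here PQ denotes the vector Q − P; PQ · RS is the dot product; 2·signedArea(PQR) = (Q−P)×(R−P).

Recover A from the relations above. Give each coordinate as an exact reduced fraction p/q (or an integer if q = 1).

A = (390/37, -194/37)

1. A_x = 390/37  [D, C, A are collinear ∩ BA ⟂ DC]
2. A_y = -194/37  [D, C, A are collinear ∩ BA ⟂ DC]
   → A = (390/37, -194/37)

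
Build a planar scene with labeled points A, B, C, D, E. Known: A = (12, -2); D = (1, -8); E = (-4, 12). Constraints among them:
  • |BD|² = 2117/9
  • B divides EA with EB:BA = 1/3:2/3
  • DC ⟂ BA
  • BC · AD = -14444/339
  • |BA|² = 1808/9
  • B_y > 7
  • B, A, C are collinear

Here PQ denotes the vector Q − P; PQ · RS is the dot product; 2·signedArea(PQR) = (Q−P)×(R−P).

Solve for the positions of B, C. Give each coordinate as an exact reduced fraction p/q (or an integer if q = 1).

1. B_x = 4/3  [B divides EA with EB:BA = 1/3:2/3]
2. B_y = 22/3  [B divides EA with EB:BA = 1/3:2/3]
   → B = (4/3, 22/3)
3. C_x = 988/113  [B, A, C are collinear ∩ DC ⟂ BA]
4. C_y = 96/113  [B, A, C are collinear ∩ DC ⟂ BA]
   → C = (988/113, 96/113)

B = (4/3, 22/3)
C = (988/113, 96/113)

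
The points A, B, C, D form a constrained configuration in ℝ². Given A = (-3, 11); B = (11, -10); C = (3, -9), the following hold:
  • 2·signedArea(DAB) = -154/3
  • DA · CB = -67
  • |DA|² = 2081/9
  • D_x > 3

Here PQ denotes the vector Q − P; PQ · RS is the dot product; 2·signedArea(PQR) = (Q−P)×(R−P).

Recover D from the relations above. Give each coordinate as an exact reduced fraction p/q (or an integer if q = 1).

D = (11/3, -8/3)

1. D_x = 11/3  [2·signedArea(DAB) = -154/3 ∩ DA · CB = -67]
2. D_y = -8/3  [2·signedArea(DAB) = -154/3 ∩ DA · CB = -67]
   → D = (11/3, -8/3)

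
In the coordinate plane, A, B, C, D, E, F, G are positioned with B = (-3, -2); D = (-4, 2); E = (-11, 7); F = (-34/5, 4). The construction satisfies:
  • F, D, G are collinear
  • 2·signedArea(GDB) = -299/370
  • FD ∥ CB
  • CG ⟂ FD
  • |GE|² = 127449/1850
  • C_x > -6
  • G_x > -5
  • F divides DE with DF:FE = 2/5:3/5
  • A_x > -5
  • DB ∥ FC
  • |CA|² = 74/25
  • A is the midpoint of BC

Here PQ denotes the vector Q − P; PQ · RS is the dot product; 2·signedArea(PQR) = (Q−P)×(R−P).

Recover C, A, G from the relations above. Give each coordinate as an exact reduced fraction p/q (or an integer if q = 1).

1. C_x = -29/5  [FD ∥ CB ∩ DB ∥ FC]
2. C_y = 0  [FD ∥ CB ∩ DB ∥ FC]
   → C = (-29/5, 0)
3. A_x = -22/5  [A is the midpoint of BC]
4. A_y = -1  [A is the midpoint of BC]
   → A = (-22/5, -1)
5. G_x = -1571/370  [F, D, G are collinear ∩ CG ⟂ FD]
6. G_y = 161/74  [F, D, G are collinear ∩ CG ⟂ FD]
   → G = (-1571/370, 161/74)

A = (-22/5, -1)
C = (-29/5, 0)
G = (-1571/370, 161/74)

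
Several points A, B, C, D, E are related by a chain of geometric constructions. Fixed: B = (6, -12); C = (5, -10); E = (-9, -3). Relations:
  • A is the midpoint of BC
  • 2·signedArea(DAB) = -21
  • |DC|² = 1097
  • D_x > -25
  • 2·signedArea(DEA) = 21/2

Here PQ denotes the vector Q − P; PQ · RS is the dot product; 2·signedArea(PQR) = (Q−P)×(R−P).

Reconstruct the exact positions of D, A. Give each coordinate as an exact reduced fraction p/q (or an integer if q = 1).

1. A_x = 11/2  [A is the midpoint of BC]
2. A_y = -11  [A is the midpoint of BC]
   → A = (11/2, -11)
3. D_x = -24  [2·signedArea(DEA) = 21/2 ∩ 2·signedArea(DAB) = -21]
4. D_y = 6  [2·signedArea(DEA) = 21/2 ∩ 2·signedArea(DAB) = -21]
   → D = (-24, 6)

A = (11/2, -11)
D = (-24, 6)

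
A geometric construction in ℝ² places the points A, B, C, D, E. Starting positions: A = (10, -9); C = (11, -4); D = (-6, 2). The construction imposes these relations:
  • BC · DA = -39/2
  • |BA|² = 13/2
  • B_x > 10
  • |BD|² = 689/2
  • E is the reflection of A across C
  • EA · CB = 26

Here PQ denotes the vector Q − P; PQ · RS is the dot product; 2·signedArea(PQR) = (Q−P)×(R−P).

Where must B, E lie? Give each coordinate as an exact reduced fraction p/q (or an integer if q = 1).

1. B_x = 21/2  [line -16·x + 11·y + 479/2 = 0 ∩ |BD|² = 689/2]
2. B_y = -13/2  [line -16·x + 11·y + 479/2 = 0 ∩ |BD|² = 689/2]
   → B = (21/2, -13/2)
3. E_x = 12  [E is the reflection of A across C]
4. E_y = 1  [E is the reflection of A across C]
   → E = (12, 1)

B = (21/2, -13/2)
E = (12, 1)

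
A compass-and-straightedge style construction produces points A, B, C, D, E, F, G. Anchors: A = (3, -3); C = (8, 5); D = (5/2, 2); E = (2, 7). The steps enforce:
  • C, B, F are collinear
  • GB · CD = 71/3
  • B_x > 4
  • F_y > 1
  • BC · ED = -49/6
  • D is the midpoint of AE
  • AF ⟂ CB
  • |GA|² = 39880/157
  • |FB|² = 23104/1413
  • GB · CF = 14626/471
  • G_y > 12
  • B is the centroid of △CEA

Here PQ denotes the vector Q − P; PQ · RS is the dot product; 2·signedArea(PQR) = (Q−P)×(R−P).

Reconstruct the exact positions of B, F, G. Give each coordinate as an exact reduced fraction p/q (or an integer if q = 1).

1. B_x = 13/3  [B is the centroid of △CEA]
2. B_y = 3  [B is the centroid of △CEA]
   → B = (13/3, 3)
3. F_x = 123/157  [C, B, F are collinear ∩ AF ⟂ CB]
4. F_y = 167/157  [C, B, F are collinear ∩ AF ⟂ CB]
   → F = (123/157, 167/157)
5. G_x = 505/157  [line 11/2·x + 3·y + -113/2 = 0 ∩ |GA|² = 39880/157]
6. G_y = 2031/157  [line 11/2·x + 3·y + -113/2 = 0 ∩ |GA|² = 39880/157]
   → G = (505/157, 2031/157)

B = (13/3, 3)
F = (123/157, 167/157)
G = (505/157, 2031/157)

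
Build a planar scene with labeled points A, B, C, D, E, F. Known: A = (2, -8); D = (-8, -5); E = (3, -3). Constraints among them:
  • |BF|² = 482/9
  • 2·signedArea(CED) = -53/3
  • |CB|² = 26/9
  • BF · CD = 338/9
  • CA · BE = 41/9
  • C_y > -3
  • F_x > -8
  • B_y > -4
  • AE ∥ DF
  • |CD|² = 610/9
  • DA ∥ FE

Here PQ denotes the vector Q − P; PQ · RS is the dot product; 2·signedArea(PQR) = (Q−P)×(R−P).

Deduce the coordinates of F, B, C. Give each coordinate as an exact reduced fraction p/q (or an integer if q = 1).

B = (-2/3, -11/3)
C = (-1/3, -2)
F = (-7, 0)

1. F_x = -7  [DA ∥ FE ∩ AE ∥ DF]
2. F_y = 0  [DA ∥ FE ∩ AE ∥ DF]
   → F = (-7, 0)
3. C_x = -1/3  [line 2·x + -11·y + -64/3 = 0 ∩ |CD|² = 610/9]
4. C_y = -2  [line 2·x + -11·y + -64/3 = 0 ∩ |CD|² = 610/9]
   → C = (-1/3, -2)
5. B_x = -2/3  [BF · CD = 338/9 ∩ CA · BE = 41/9]
6. B_y = -11/3  [BF · CD = 338/9 ∩ CA · BE = 41/9]
   → B = (-2/3, -11/3)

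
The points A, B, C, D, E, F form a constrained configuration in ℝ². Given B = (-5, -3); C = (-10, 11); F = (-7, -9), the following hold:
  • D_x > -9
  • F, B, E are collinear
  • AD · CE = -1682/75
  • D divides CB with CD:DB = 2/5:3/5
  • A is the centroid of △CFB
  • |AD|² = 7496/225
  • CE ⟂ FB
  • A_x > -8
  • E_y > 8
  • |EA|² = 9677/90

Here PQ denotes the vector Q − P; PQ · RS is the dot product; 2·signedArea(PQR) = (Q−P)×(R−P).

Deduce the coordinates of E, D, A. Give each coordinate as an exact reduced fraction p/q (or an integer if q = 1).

A = (-22/3, -1/3)
D = (-8, 27/5)
E = (-13/10, 81/10)

1. E_x = -13/10  [F, B, E are collinear ∩ CE ⟂ FB]
2. E_y = 81/10  [F, B, E are collinear ∩ CE ⟂ FB]
   → E = (-13/10, 81/10)
3. D_x = -8  [D divides CB with CD:DB = 2/5:3/5]
4. D_y = 27/5  [D divides CB with CD:DB = 2/5:3/5]
   → D = (-8, 27/5)
5. A_x = -22/3  [A is the centroid of △CFB]
6. A_y = -1/3  [A is the centroid of △CFB]
   → A = (-22/3, -1/3)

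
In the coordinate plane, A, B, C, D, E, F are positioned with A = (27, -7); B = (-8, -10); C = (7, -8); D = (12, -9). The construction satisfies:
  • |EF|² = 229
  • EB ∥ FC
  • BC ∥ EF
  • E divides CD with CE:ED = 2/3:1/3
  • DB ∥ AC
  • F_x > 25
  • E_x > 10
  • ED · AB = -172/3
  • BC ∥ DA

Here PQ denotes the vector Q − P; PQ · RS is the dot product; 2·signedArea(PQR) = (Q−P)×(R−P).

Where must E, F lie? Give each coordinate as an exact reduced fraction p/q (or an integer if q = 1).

E = (31/3, -26/3)
F = (76/3, -20/3)

1. E_x = 31/3  [E divides CD with CE:ED = 2/3:1/3]
2. E_y = -26/3  [E divides CD with CE:ED = 2/3:1/3]
   → E = (31/3, -26/3)
3. F_x = 76/3  [EB ∥ FC ∩ BC ∥ EF]
4. F_y = -20/3  [EB ∥ FC ∩ BC ∥ EF]
   → F = (76/3, -20/3)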